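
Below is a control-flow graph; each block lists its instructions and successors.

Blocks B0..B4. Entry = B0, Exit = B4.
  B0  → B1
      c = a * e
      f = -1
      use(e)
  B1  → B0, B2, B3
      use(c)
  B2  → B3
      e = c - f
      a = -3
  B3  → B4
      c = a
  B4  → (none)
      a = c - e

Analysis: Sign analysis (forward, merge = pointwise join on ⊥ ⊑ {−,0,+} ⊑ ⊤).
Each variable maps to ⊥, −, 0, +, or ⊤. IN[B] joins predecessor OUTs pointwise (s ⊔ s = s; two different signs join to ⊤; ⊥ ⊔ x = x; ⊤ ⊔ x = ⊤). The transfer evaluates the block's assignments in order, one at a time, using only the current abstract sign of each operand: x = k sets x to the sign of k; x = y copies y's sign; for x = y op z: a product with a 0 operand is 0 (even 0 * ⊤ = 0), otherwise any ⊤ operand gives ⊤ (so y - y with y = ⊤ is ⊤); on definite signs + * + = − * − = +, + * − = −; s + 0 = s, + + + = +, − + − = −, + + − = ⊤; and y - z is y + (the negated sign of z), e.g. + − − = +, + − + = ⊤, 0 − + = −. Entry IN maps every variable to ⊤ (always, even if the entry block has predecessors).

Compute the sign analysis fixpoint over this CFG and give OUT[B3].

Per-block solution:
  B0:  IN=(all ⊤)  OUT={f:-; rest ⊤}
  B1:  IN={f:-; rest ⊤}  OUT={f:-; rest ⊤}
  B2:  IN={f:-; rest ⊤}  OUT={a:-, f:-; rest ⊤}
  B3:  IN={f:-; rest ⊤}  OUT={f:-; rest ⊤}
  B4:  IN={f:-; rest ⊤}  OUT={f:-; rest ⊤}

Merge at B3: IN[B3] = OUT[B1] ⊔ OUT[B2] = {a: ⊤, b: ⊤, c: ⊤, d: ⊤, e: ⊤, f: -}
Applying B3's transfer function to that IN value gives OUT[B3] (row B3 above).

Answer: {a: ⊤, b: ⊤, c: ⊤, d: ⊤, e: ⊤, f: -}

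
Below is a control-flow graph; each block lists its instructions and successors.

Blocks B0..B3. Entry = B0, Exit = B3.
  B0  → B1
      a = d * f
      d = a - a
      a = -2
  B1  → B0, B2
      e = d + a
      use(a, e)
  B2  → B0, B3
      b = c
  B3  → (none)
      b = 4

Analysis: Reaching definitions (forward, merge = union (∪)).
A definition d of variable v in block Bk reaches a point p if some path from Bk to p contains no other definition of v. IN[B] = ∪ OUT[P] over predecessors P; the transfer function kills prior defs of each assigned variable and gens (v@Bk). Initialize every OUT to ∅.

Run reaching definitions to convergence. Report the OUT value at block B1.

Answer: {a@B0, b@B2, d@B0, e@B1}

Working:
Fixpoint table:
  B0:  IN={a@B0, b@B2, d@B0, e@B1}  OUT={a@B0, b@B2, d@B0, e@B1}
  B1:  IN={a@B0, b@B2, d@B0, e@B1}  OUT={a@B0, b@B2, d@B0, e@B1}
  B2:  IN={a@B0, b@B2, d@B0, e@B1}  OUT={a@B0, b@B2, d@B0, e@B1}
  B3:  IN={a@B0, b@B2, d@B0, e@B1}  OUT={a@B0, b@B3, d@B0, e@B1}

Merge at B1: IN[B1] = OUT[B0] = {a@B0, b@B2, d@B0, e@B1}
Applying B1's transfer function to that IN value gives OUT[B1] (row B1 above).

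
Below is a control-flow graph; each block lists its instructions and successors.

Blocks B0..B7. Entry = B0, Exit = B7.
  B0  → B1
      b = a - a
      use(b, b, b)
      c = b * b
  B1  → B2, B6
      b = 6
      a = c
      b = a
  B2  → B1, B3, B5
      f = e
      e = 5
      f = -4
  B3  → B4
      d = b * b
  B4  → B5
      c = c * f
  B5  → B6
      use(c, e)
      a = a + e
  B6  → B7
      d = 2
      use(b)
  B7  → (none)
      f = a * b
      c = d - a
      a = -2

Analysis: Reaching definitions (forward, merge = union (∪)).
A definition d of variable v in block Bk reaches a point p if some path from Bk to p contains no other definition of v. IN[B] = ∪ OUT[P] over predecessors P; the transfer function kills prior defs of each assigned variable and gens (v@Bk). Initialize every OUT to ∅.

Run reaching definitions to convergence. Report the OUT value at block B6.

Fixpoint table:
  B0:  IN={}  OUT={b@B0, c@B0}
  B1:  IN={a@B1, b@B0, b@B1, c@B0, e@B2, f@B2}  OUT={a@B1, b@B1, c@B0, e@B2, f@B2}
  B2:  IN={a@B1, b@B1, c@B0, e@B2, f@B2}  OUT={a@B1, b@B1, c@B0, e@B2, f@B2}
  B3:  IN={a@B1, b@B1, c@B0, e@B2, f@B2}  OUT={a@B1, b@B1, c@B0, d@B3, e@B2, f@B2}
  B4:  IN={a@B1, b@B1, c@B0, d@B3, e@B2, f@B2}  OUT={a@B1, b@B1, c@B4, d@B3, e@B2, f@B2}
  B5:  IN={a@B1, b@B1, c@B0, c@B4, d@B3, e@B2, f@B2}  OUT={a@B5, b@B1, c@B0, c@B4, d@B3, e@B2, f@B2}
  B6:  IN={a@B1, a@B5, b@B1, c@B0, c@B4, d@B3, e@B2, f@B2}  OUT={a@B1, a@B5, b@B1, c@B0, c@B4, d@B6, e@B2, f@B2}
  B7:  IN={a@B1, a@B5, b@B1, c@B0, c@B4, d@B6, e@B2, f@B2}  OUT={a@B7, b@B1, c@B7, d@B6, e@B2, f@B7}

Merge at B6: IN[B6] = OUT[B1] ⊔ OUT[B5] = {a@B1, a@B5, b@B1, c@B0, c@B4, d@B3, e@B2, f@B2}
Applying B6's transfer function to that IN value gives OUT[B6] (row B6 above).

Answer: {a@B1, a@B5, b@B1, c@B0, c@B4, d@B6, e@B2, f@B2}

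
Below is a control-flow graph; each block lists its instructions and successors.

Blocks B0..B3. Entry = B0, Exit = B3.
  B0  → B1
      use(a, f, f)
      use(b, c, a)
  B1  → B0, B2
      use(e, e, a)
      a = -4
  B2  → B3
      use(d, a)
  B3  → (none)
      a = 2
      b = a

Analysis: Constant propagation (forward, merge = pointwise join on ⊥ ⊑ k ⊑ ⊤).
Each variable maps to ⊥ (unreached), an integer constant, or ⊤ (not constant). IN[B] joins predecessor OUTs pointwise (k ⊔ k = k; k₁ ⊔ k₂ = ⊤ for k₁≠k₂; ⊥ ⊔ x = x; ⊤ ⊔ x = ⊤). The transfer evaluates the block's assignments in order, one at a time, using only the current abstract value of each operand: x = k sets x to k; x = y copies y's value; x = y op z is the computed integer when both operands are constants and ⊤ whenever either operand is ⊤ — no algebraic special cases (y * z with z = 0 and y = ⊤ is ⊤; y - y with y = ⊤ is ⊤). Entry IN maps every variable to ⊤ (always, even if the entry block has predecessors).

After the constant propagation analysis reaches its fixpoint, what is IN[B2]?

Answer: {a: -4, b: ⊤, c: ⊤, d: ⊤, e: ⊤, f: ⊤}

Trace:
Converged values:
  B0:   IN=(all ⊤)   OUT=(all ⊤)
  B1:   IN=(all ⊤)   OUT={a:-4; rest ⊤}
  B2:   IN={a:-4; rest ⊤}   OUT={a:-4; rest ⊤}
  B3:   IN={a:-4; rest ⊤}   OUT={a:2, b:2; rest ⊤}

Merge at B2: IN[B2] = OUT[B1] = {a: -4, b: ⊤, c: ⊤, d: ⊤, e: ⊤, f: ⊤}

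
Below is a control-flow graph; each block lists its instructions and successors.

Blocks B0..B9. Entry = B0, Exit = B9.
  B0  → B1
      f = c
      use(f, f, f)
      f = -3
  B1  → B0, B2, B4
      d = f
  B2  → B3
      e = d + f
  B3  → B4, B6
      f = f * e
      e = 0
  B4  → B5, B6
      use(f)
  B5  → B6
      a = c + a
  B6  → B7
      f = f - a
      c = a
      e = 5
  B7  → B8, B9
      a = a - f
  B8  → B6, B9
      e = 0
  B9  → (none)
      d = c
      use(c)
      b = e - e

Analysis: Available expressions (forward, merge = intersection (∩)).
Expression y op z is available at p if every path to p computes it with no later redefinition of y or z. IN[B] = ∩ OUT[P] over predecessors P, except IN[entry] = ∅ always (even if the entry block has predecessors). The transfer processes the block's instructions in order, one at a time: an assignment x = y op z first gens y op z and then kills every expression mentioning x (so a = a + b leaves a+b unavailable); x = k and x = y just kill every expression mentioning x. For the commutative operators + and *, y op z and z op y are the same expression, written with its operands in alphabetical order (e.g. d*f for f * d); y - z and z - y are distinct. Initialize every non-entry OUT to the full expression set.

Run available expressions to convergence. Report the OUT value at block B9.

Answer: {e-e}

Trace:
Converged values:
  B0:  IN={}  OUT={}
  B1:  IN={}  OUT={}
  B2:  IN={}  OUT={d+f}
  B3:  IN={d+f}  OUT={}
  B4:  IN={}  OUT={}
  B5:  IN={}  OUT={}
  B6:  IN={}  OUT={}
  B7:  IN={}  OUT={}
  B8:  IN={}  OUT={}
  B9:  IN={}  OUT={e-e}

Merge at B9: IN[B9] = OUT[B7] ∩ OUT[B8] = {}
Applying B9's transfer function to that IN value gives OUT[B9] (row B9 above).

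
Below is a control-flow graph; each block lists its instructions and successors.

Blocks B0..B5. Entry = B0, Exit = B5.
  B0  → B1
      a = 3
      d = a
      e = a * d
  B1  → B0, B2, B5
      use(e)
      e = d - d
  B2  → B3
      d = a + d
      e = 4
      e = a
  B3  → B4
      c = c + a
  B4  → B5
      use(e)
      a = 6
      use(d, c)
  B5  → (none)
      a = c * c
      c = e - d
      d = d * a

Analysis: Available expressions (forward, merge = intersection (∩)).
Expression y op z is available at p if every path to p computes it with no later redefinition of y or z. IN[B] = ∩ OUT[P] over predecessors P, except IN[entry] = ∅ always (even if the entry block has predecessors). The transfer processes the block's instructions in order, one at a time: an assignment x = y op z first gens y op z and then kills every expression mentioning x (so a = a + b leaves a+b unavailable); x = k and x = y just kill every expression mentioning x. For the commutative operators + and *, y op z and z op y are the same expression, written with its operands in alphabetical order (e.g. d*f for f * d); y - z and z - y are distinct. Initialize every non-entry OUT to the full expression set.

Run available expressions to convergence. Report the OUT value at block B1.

Answer: {a*d, d-d}

Working:
Converged values:
  B0:  IN={}  OUT={a*d}
  B1:  IN={a*d}  OUT={a*d, d-d}
  B2:  IN={a*d, d-d}  OUT={}
  B3:  IN={}  OUT={}
  B4:  IN={}  OUT={}
  B5:  IN={}  OUT={}

Merge at B1: IN[B1] = OUT[B0] = {a*d}
Applying B1's transfer function to that IN value gives OUT[B1] (row B1 above).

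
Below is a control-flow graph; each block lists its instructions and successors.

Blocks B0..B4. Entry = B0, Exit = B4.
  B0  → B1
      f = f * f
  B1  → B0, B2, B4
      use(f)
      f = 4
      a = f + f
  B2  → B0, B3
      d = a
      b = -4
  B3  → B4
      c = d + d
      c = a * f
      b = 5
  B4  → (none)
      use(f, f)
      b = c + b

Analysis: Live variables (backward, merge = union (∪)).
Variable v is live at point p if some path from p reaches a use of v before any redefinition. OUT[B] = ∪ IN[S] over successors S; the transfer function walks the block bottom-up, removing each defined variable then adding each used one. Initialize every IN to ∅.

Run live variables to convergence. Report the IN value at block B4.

Answer: {b, c, f}

Derivation:
Per-block solution:
  B0: | IN={b, c, f} | OUT={b, c, f}
  B1: | IN={b, c, f} | OUT={a, b, c, f}
  B2: | IN={a, c, f} | OUT={a, b, c, d, f}
  B3: | IN={a, d, f} | OUT={b, c, f}
  B4: | IN={b, c, f} | OUT={}

B4 is the boundary node: OUT[B4] = {}
Applying B4's transfer function to that OUT value gives IN[B4] (row B4 above).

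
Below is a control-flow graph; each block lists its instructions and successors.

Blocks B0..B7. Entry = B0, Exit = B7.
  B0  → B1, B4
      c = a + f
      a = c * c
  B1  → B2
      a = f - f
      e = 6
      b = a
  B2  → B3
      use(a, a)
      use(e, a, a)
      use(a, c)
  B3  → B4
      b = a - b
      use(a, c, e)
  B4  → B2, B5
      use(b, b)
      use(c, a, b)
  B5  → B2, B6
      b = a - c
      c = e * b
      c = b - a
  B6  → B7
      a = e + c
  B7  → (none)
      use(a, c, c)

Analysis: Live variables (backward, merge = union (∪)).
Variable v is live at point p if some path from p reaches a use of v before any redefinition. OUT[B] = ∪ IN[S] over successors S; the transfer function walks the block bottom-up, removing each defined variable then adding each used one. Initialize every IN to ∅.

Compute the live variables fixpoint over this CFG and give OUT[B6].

Answer: {a, c}

Trace:
Per-block solution:
  B0: | IN={a, b, e, f} | OUT={a, b, c, e, f}
  B1: | IN={c, f} | OUT={a, b, c, e}
  B2: | IN={a, b, c, e} | OUT={a, b, c, e}
  B3: | IN={a, b, c, e} | OUT={a, b, c, e}
  B4: | IN={a, b, c, e} | OUT={a, b, c, e}
  B5: | IN={a, c, e} | OUT={a, b, c, e}
  B6: | IN={c, e} | OUT={a, c}
  B7: | IN={a, c} | OUT={}

Merge at B6: OUT[B6] = IN[B7] = {a, c}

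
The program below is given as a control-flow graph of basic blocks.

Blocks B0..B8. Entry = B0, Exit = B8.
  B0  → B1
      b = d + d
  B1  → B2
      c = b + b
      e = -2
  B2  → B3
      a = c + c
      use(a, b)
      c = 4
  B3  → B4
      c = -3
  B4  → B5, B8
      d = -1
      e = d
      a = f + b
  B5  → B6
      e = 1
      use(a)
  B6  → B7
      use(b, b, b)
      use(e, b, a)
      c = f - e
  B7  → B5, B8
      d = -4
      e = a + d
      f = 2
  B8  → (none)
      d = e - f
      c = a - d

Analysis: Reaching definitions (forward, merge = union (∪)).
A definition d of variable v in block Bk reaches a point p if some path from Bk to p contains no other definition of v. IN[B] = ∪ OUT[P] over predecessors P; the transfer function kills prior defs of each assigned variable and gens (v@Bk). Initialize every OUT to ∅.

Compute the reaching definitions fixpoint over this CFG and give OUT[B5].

Per-block solution:
  B0:  IN={}  OUT={b@B0}
  B1:  IN={b@B0}  OUT={b@B0, c@B1, e@B1}
  B2:  IN={b@B0, c@B1, e@B1}  OUT={a@B2, b@B0, c@B2, e@B1}
  B3:  IN={a@B2, b@B0, c@B2, e@B1}  OUT={a@B2, b@B0, c@B3, e@B1}
  B4:  IN={a@B2, b@B0, c@B3, e@B1}  OUT={a@B4, b@B0, c@B3, d@B4, e@B4}
  B5:  IN={a@B4, b@B0, c@B3, c@B6, d@B4, d@B7, e@B4, e@B7, f@B7}  OUT={a@B4, b@B0, c@B3, c@B6, d@B4, d@B7, e@B5, f@B7}
  B6:  IN={a@B4, b@B0, c@B3, c@B6, d@B4, d@B7, e@B5, f@B7}  OUT={a@B4, b@B0, c@B6, d@B4, d@B7, e@B5, f@B7}
  B7:  IN={a@B4, b@B0, c@B6, d@B4, d@B7, e@B5, f@B7}  OUT={a@B4, b@B0, c@B6, d@B7, e@B7, f@B7}
  B8:  IN={a@B4, b@B0, c@B3, c@B6, d@B4, d@B7, e@B4, e@B7, f@B7}  OUT={a@B4, b@B0, c@B8, d@B8, e@B4, e@B7, f@B7}

Merge at B5: IN[B5] = OUT[B4] ⊔ OUT[B7] = {a@B4, b@B0, c@B3, c@B6, d@B4, d@B7, e@B4, e@B7, f@B7}
Applying B5's transfer function to that IN value gives OUT[B5] (row B5 above).

Answer: {a@B4, b@B0, c@B3, c@B6, d@B4, d@B7, e@B5, f@B7}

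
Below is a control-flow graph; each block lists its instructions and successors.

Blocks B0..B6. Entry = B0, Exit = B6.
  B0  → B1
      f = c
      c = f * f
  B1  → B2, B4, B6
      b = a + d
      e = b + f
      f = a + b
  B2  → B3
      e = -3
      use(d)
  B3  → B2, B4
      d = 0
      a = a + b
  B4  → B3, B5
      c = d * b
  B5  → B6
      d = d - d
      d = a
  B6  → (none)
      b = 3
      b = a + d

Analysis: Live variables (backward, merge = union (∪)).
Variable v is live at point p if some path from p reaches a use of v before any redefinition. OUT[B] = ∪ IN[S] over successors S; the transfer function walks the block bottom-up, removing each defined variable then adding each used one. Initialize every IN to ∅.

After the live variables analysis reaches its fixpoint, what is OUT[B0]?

Answer: {a, d, f}

Derivation:
Converged values:
  B0:  IN={a, c, d}  OUT={a, d, f}
  B1:  IN={a, d, f}  OUT={a, b, d}
  B2:  IN={a, b, d}  OUT={a, b}
  B3:  IN={a, b}  OUT={a, b, d}
  B4:  IN={a, b, d}  OUT={a, b, d}
  B5:  IN={a, d}  OUT={a, d}
  B6:  IN={a, d}  OUT={}

Merge at B0: OUT[B0] = IN[B1] = {a, d, f}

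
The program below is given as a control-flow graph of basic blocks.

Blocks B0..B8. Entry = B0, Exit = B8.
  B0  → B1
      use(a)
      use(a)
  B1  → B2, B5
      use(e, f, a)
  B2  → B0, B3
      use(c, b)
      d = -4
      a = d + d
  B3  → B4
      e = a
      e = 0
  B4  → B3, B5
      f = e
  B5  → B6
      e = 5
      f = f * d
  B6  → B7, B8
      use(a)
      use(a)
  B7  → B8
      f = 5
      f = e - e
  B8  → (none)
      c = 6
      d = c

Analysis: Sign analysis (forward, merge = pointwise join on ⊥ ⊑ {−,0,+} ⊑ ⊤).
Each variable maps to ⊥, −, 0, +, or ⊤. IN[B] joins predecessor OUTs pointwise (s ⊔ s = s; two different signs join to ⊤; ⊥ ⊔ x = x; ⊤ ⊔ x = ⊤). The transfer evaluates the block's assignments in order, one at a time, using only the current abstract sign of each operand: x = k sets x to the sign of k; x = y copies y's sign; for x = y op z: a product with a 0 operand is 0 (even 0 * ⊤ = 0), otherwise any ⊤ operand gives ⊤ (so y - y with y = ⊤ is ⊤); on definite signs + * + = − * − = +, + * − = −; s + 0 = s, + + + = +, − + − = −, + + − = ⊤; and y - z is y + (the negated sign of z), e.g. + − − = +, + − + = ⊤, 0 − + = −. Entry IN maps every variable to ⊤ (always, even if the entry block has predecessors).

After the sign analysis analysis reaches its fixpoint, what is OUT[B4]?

Answer: {a: -, b: ⊤, c: ⊤, d: -, e: 0, f: 0}

Derivation:
Per-block solution:
  B0: | IN=(all ⊤) | OUT=(all ⊤)
  B1: | IN=(all ⊤) | OUT=(all ⊤)
  B2: | IN=(all ⊤) | OUT={a:-, d:-; rest ⊤}
  B3: | IN={a:-, d:-; rest ⊤} | OUT={a:-, d:-, e:0; rest ⊤}
  B4: | IN={a:-, d:-, e:0; rest ⊤} | OUT={a:-, d:-, e:0, f:0; rest ⊤}
  B5: | IN=(all ⊤) | OUT={e:+; rest ⊤}
  B6: | IN={e:+; rest ⊤} | OUT={e:+; rest ⊤}
  B7: | IN={e:+; rest ⊤} | OUT={e:+; rest ⊤}
  B8: | IN={e:+; rest ⊤} | OUT={c:+, d:+, e:+; rest ⊤}

Merge at B4: IN[B4] = OUT[B3] = {a: -, b: ⊤, c: ⊤, d: -, e: 0, f: ⊤}
Applying B4's transfer function to that IN value gives OUT[B4] (row B4 above).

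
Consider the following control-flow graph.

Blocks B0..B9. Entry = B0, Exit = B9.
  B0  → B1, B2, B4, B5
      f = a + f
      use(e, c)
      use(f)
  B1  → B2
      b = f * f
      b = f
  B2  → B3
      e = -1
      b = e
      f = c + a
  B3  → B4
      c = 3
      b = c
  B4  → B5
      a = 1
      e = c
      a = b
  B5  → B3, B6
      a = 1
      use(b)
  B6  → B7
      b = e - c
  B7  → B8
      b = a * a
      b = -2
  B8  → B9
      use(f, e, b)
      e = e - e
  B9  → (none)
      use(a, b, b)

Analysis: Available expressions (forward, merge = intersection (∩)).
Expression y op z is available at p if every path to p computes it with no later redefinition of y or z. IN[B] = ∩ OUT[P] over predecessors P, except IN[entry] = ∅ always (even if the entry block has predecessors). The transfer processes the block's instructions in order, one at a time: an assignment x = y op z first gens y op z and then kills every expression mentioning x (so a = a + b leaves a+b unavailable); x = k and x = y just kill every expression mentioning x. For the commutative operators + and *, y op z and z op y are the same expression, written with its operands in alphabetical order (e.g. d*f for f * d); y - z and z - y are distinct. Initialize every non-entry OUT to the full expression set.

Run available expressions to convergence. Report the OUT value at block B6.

Per-block solution:
  B0:   IN={}   OUT={}
  B1:   IN={}   OUT={f*f}
  B2:   IN={}   OUT={a+c}
  B3:   IN={}   OUT={}
  B4:   IN={}   OUT={}
  B5:   IN={}   OUT={}
  B6:   IN={}   OUT={e-c}
  B7:   IN={e-c}   OUT={a*a, e-c}
  B8:   IN={a*a, e-c}   OUT={a*a}
  B9:   IN={a*a}   OUT={a*a}

Merge at B6: IN[B6] = OUT[B5] = {}
Applying B6's transfer function to that IN value gives OUT[B6] (row B6 above).

Answer: {e-c}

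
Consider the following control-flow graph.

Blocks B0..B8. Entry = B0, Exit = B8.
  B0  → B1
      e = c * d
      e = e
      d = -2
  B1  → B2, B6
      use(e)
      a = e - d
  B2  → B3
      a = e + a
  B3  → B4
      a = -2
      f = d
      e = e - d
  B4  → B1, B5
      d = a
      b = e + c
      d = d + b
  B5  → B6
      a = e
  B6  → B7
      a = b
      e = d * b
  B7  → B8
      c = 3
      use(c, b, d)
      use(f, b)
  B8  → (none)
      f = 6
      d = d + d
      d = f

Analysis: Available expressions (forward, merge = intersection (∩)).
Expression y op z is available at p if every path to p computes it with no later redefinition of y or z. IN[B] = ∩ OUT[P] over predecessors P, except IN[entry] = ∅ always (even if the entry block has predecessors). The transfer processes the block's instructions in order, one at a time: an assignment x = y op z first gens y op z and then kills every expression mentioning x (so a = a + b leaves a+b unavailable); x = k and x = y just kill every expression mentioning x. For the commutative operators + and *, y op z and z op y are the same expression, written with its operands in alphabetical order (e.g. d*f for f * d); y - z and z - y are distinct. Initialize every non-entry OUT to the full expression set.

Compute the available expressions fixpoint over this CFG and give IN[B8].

Fixpoint table:
  B0: | IN={} | OUT={}
  B1: | IN={} | OUT={e-d}
  B2: | IN={e-d} | OUT={e-d}
  B3: | IN={e-d} | OUT={}
  B4: | IN={} | OUT={c+e}
  B5: | IN={c+e} | OUT={c+e}
  B6: | IN={} | OUT={b*d}
  B7: | IN={b*d} | OUT={b*d}
  B8: | IN={b*d} | OUT={}

Merge at B8: IN[B8] = OUT[B7] = {b*d}

Answer: {b*d}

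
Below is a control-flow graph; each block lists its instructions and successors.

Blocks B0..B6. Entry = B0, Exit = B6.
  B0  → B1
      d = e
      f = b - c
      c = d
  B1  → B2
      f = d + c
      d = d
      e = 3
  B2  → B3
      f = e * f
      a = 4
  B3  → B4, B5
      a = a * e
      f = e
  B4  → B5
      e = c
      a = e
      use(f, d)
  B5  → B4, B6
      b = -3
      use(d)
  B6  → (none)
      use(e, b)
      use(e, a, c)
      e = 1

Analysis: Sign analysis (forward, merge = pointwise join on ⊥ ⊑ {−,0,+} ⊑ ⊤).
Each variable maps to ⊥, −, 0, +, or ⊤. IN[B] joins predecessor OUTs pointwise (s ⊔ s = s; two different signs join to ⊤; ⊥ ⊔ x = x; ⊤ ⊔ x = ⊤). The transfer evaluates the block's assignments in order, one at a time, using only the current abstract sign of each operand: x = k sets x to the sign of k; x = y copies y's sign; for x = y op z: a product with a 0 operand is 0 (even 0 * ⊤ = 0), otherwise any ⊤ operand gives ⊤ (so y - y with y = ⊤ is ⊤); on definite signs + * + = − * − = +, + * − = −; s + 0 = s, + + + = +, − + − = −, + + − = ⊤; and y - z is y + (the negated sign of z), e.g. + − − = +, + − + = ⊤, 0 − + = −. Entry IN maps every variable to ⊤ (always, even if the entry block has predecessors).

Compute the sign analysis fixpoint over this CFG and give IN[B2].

Converged values:
  B0: | IN=(all ⊤) | OUT=(all ⊤)
  B1: | IN=(all ⊤) | OUT={e:+; rest ⊤}
  B2: | IN={e:+; rest ⊤} | OUT={a:+, e:+; rest ⊤}
  B3: | IN={a:+, e:+; rest ⊤} | OUT={a:+, e:+, f:+; rest ⊤}
  B4: | IN={f:+; rest ⊤} | OUT={f:+; rest ⊤}
  B5: | IN={f:+; rest ⊤} | OUT={b:-, f:+; rest ⊤}
  B6: | IN={b:-, f:+; rest ⊤} | OUT={b:-, e:+, f:+; rest ⊤}

Merge at B2: IN[B2] = OUT[B1] = {a: ⊤, b: ⊤, c: ⊤, d: ⊤, e: +, f: ⊤}

Answer: {a: ⊤, b: ⊤, c: ⊤, d: ⊤, e: +, f: ⊤}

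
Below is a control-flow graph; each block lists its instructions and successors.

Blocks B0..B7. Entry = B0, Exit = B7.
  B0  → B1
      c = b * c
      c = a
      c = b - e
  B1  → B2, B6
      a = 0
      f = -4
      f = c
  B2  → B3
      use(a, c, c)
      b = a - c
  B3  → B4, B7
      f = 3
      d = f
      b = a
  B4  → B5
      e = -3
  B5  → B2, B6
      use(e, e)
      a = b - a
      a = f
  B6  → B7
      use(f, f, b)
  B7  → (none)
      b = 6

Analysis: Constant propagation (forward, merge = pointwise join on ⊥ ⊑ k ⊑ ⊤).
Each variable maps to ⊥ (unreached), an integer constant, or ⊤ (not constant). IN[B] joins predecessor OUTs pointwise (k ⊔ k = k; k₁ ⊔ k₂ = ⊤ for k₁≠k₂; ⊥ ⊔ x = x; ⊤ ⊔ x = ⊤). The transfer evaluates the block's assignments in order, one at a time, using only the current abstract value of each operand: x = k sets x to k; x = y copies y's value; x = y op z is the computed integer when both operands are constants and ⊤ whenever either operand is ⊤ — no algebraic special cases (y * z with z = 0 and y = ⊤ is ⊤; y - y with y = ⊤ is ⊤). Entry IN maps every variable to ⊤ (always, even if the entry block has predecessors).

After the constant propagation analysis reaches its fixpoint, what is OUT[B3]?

Answer: {a: ⊤, b: ⊤, c: ⊤, d: 3, e: ⊤, f: 3}

Derivation:
Converged values:
  B0: | IN=(all ⊤) | OUT=(all ⊤)
  B1: | IN=(all ⊤) | OUT={a:0; rest ⊤}
  B2: | IN=(all ⊤) | OUT=(all ⊤)
  B3: | IN=(all ⊤) | OUT={d:3, f:3; rest ⊤}
  B4: | IN={d:3, f:3; rest ⊤} | OUT={d:3, e:-3, f:3; rest ⊤}
  B5: | IN={d:3, e:-3, f:3; rest ⊤} | OUT={a:3, d:3, e:-3, f:3; rest ⊤}
  B6: | IN=(all ⊤) | OUT=(all ⊤)
  B7: | IN=(all ⊤) | OUT={b:6; rest ⊤}

Merge at B3: IN[B3] = OUT[B2] = {a: ⊤, b: ⊤, c: ⊤, d: ⊤, e: ⊤, f: ⊤}
Applying B3's transfer function to that IN value gives OUT[B3] (row B3 above).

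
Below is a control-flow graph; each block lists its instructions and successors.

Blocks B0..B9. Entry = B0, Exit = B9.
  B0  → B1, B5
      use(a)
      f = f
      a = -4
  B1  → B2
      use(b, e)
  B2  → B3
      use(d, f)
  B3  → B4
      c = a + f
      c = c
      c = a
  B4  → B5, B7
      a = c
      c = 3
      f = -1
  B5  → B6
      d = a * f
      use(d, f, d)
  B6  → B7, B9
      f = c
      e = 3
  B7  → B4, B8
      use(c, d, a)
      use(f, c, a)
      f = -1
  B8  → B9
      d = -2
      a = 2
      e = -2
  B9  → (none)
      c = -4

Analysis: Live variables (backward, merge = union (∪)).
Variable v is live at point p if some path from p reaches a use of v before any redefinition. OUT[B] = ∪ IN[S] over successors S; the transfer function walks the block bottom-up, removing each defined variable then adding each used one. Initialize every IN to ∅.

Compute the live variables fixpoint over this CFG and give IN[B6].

Answer: {a, c, d}

Trace:
Converged values:
  B0:   IN={a, b, c, d, e, f}   OUT={a, b, c, d, e, f}
  B1:   IN={a, b, d, e, f}   OUT={a, d, f}
  B2:   IN={a, d, f}   OUT={a, d, f}
  B3:   IN={a, d, f}   OUT={c, d}
  B4:   IN={c, d}   OUT={a, c, d, f}
  B5:   IN={a, c, f}   OUT={a, c, d}
  B6:   IN={a, c, d}   OUT={a, c, d, f}
  B7:   IN={a, c, d, f}   OUT={c, d}
  B8:   IN={}   OUT={}
  B9:   IN={}   OUT={}

Merge at B6: OUT[B6] = IN[B7] ⊔ IN[B9] = {a, c, d, f}
Applying B6's transfer function to that OUT value gives IN[B6] (row B6 above).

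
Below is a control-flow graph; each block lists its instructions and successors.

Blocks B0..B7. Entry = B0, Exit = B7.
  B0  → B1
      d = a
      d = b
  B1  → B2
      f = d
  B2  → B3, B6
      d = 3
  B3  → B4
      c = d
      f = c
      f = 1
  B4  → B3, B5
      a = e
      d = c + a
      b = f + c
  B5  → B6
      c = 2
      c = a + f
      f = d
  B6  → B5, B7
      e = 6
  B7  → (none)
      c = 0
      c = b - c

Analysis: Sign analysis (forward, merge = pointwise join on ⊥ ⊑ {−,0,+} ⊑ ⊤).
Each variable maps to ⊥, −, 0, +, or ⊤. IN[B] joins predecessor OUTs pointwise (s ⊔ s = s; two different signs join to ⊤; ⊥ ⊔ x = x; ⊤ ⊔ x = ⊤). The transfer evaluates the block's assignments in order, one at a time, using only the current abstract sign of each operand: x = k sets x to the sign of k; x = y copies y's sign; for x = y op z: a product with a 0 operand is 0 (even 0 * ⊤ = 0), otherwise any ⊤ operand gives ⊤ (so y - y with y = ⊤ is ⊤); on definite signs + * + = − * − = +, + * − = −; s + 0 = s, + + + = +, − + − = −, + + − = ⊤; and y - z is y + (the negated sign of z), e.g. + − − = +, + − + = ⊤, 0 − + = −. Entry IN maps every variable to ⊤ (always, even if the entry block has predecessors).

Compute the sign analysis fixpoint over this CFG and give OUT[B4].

Fixpoint table:
  B0: | IN=(all ⊤) | OUT=(all ⊤)
  B1: | IN=(all ⊤) | OUT=(all ⊤)
  B2: | IN=(all ⊤) | OUT={d:+; rest ⊤}
  B3: | IN=(all ⊤) | OUT={f:+; rest ⊤}
  B4: | IN={f:+; rest ⊤} | OUT={f:+; rest ⊤}
  B5: | IN=(all ⊤) | OUT=(all ⊤)
  B6: | IN=(all ⊤) | OUT={e:+; rest ⊤}
  B7: | IN={e:+; rest ⊤} | OUT={e:+; rest ⊤}

Merge at B4: IN[B4] = OUT[B3] = {a: ⊤, b: ⊤, c: ⊤, d: ⊤, e: ⊤, f: +}
Applying B4's transfer function to that IN value gives OUT[B4] (row B4 above).

Answer: {a: ⊤, b: ⊤, c: ⊤, d: ⊤, e: ⊤, f: +}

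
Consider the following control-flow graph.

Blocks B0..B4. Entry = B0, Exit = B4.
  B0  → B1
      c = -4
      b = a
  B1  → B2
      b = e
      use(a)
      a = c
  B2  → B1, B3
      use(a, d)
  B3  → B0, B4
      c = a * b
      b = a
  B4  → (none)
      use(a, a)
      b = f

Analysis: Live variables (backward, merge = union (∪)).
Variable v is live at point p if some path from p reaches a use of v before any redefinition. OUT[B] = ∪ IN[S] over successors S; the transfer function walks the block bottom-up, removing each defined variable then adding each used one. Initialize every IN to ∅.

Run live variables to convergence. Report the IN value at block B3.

Answer: {a, b, d, e, f}

Working:
Fixpoint table:
  B0:  IN={a, d, e, f}  OUT={a, c, d, e, f}
  B1:  IN={a, c, d, e, f}  OUT={a, b, c, d, e, f}
  B2:  IN={a, b, c, d, e, f}  OUT={a, b, c, d, e, f}
  B3:  IN={a, b, d, e, f}  OUT={a, d, e, f}
  B4:  IN={a, f}  OUT={}

Merge at B3: OUT[B3] = IN[B0] ⊔ IN[B4] = {a, d, e, f}
Applying B3's transfer function to that OUT value gives IN[B3] (row B3 above).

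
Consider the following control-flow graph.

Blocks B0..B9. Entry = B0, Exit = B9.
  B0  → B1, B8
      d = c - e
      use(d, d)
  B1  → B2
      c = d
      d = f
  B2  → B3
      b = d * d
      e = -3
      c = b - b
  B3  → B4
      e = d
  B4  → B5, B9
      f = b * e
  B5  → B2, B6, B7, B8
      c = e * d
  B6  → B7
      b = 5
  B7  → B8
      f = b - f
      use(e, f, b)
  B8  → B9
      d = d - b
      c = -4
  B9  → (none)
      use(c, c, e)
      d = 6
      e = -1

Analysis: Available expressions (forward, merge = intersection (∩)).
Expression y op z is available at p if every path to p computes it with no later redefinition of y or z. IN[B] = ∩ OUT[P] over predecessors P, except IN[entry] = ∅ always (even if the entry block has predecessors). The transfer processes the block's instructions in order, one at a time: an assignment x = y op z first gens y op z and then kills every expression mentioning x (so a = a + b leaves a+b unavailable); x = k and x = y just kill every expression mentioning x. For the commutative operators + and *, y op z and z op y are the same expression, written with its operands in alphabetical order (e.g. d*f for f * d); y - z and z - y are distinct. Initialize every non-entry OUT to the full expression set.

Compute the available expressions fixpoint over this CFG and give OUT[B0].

Per-block solution:
  B0:   IN={}   OUT={c-e}
  B1:   IN={c-e}   OUT={}
  B2:   IN={}   OUT={b-b, d*d}
  B3:   IN={b-b, d*d}   OUT={b-b, d*d}
  B4:   IN={b-b, d*d}   OUT={b*e, b-b, d*d}
  B5:   IN={b*e, b-b, d*d}   OUT={b*e, b-b, d*d, d*e}
  B6:   IN={b*e, b-b, d*d, d*e}   OUT={d*d, d*e}
  B7:   IN={d*d, d*e}   OUT={d*d, d*e}
  B8:   IN={}   OUT={}
  B9:   IN={}   OUT={}

B0 is the boundary node: IN[B0] = {}
Applying B0's transfer function to that IN value gives OUT[B0] (row B0 above).

Answer: {c-e}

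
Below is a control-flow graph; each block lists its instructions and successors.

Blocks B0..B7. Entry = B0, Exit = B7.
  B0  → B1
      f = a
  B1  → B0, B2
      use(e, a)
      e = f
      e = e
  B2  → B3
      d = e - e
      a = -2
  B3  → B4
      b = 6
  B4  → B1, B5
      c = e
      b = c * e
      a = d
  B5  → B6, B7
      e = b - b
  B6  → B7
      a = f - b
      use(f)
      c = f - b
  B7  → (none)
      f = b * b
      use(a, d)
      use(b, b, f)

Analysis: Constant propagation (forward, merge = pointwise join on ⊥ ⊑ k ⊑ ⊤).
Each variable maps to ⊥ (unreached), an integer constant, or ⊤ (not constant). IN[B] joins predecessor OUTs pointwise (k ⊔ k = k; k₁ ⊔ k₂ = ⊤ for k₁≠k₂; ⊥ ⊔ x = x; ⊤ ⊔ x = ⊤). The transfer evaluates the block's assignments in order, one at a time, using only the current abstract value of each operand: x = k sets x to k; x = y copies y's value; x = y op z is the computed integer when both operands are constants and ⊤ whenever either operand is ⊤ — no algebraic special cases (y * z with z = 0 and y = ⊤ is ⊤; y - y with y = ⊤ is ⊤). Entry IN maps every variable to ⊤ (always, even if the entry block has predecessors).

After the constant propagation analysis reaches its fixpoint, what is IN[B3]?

Per-block solution:
  B0: | IN=(all ⊤) | OUT=(all ⊤)
  B1: | IN=(all ⊤) | OUT=(all ⊤)
  B2: | IN=(all ⊤) | OUT={a:-2; rest ⊤}
  B3: | IN={a:-2; rest ⊤} | OUT={a:-2, b:6; rest ⊤}
  B4: | IN={a:-2, b:6; rest ⊤} | OUT=(all ⊤)
  B5: | IN=(all ⊤) | OUT=(all ⊤)
  B6: | IN=(all ⊤) | OUT=(all ⊤)
  B7: | IN=(all ⊤) | OUT=(all ⊤)

Merge at B3: IN[B3] = OUT[B2] = {a: -2, b: ⊤, c: ⊤, d: ⊤, e: ⊤, f: ⊤}

Answer: {a: -2, b: ⊤, c: ⊤, d: ⊤, e: ⊤, f: ⊤}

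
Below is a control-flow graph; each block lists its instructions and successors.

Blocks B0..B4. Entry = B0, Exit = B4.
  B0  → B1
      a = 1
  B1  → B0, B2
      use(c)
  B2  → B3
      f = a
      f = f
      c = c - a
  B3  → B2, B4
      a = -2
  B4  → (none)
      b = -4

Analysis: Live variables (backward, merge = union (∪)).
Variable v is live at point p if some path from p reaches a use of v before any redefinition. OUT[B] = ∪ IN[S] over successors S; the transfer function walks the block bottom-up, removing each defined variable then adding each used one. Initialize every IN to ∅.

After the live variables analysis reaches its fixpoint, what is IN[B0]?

Fixpoint table:
  B0:   IN={c}   OUT={a, c}
  B1:   IN={a, c}   OUT={a, c}
  B2:   IN={a, c}   OUT={c}
  B3:   IN={c}   OUT={a, c}
  B4:   IN={}   OUT={}

Merge at B0: OUT[B0] = IN[B1] = {a, c}
Applying B0's transfer function to that OUT value gives IN[B0] (row B0 above).

Answer: {c}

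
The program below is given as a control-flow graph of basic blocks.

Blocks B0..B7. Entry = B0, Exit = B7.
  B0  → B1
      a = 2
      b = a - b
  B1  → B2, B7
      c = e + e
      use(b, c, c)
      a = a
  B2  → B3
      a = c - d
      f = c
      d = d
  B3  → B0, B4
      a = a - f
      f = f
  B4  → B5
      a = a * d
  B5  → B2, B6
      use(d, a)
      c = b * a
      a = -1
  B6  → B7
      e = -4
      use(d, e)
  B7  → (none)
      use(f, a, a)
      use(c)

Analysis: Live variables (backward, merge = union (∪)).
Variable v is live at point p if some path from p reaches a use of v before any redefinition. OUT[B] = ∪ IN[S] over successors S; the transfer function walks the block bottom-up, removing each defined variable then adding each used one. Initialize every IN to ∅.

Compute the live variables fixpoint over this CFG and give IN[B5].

Answer: {a, b, d, e, f}

Derivation:
Fixpoint table:
  B0: | IN={b, d, e, f} | OUT={a, b, d, e, f}
  B1: | IN={a, b, d, e, f} | OUT={a, b, c, d, e, f}
  B2: | IN={b, c, d, e} | OUT={a, b, d, e, f}
  B3: | IN={a, b, d, e, f} | OUT={a, b, d, e, f}
  B4: | IN={a, b, d, e, f} | OUT={a, b, d, e, f}
  B5: | IN={a, b, d, e, f} | OUT={a, b, c, d, e, f}
  B6: | IN={a, c, d, f} | OUT={a, c, f}
  B7: | IN={a, c, f} | OUT={}

Merge at B5: OUT[B5] = IN[B2] ⊔ IN[B6] = {a, b, c, d, e, f}
Applying B5's transfer function to that OUT value gives IN[B5] (row B5 above).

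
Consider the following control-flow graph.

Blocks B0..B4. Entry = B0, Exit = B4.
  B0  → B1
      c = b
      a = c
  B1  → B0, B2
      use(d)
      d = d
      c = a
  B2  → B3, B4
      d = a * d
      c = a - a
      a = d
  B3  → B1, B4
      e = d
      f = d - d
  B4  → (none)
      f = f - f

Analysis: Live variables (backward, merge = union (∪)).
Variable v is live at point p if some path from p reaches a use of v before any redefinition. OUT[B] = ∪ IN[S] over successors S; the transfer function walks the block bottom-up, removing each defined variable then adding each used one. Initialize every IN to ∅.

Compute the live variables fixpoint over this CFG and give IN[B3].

Answer: {a, b, d}

Working:
Fixpoint table:
  B0:   IN={b, d, f}   OUT={a, b, d, f}
  B1:   IN={a, b, d, f}   OUT={a, b, d, f}
  B2:   IN={a, b, d, f}   OUT={a, b, d, f}
  B3:   IN={a, b, d}   OUT={a, b, d, f}
  B4:   IN={f}   OUT={}

Merge at B3: OUT[B3] = IN[B1] ⊔ IN[B4] = {a, b, d, f}
Applying B3's transfer function to that OUT value gives IN[B3] (row B3 above).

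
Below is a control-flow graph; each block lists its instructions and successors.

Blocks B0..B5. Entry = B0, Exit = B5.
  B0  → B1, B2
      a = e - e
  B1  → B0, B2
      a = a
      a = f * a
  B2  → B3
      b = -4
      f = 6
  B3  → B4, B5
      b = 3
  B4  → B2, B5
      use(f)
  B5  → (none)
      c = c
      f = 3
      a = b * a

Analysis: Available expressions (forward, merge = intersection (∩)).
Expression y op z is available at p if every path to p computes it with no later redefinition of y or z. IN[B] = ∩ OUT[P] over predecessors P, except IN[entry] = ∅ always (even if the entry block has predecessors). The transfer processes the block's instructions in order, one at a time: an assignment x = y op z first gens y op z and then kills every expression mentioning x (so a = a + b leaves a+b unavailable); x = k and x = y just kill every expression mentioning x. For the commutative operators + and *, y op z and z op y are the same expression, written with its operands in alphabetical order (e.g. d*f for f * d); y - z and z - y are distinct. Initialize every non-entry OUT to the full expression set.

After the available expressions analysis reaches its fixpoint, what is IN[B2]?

Answer: {e-e}

Working:
Per-block solution:
  B0:   IN={}   OUT={e-e}
  B1:   IN={e-e}   OUT={e-e}
  B2:   IN={e-e}   OUT={e-e}
  B3:   IN={e-e}   OUT={e-e}
  B4:   IN={e-e}   OUT={e-e}
  B5:   IN={e-e}   OUT={e-e}

Merge at B2: IN[B2] = OUT[B0] ∩ OUT[B1] ∩ OUT[B4] = {e-e}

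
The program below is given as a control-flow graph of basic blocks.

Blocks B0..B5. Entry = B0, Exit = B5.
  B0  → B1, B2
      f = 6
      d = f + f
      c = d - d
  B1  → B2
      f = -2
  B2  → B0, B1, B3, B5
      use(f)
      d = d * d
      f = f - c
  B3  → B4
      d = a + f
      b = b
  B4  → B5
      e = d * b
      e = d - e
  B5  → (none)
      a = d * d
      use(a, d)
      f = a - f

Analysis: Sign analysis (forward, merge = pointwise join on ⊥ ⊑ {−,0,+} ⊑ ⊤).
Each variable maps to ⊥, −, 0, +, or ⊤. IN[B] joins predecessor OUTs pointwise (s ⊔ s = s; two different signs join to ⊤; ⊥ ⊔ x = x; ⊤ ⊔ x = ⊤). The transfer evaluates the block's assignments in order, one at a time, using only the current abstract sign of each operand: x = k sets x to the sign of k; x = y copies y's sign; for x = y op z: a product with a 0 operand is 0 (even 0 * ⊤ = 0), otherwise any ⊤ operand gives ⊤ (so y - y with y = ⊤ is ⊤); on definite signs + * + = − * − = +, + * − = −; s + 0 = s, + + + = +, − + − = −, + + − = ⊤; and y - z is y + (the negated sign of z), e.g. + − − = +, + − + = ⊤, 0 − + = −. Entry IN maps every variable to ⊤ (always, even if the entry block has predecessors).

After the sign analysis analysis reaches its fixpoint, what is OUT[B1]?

Per-block solution:
  B0: | IN=(all ⊤) | OUT={d:+, f:+; rest ⊤}
  B1: | IN={d:+; rest ⊤} | OUT={d:+, f:-; rest ⊤}
  B2: | IN={d:+; rest ⊤} | OUT={d:+; rest ⊤}
  B3: | IN={d:+; rest ⊤} | OUT=(all ⊤)
  B4: | IN=(all ⊤) | OUT=(all ⊤)
  B5: | IN=(all ⊤) | OUT=(all ⊤)

Merge at B1: IN[B1] = OUT[B0] ⊔ OUT[B2] = {a: ⊤, b: ⊤, c: ⊤, d: +, e: ⊤, f: ⊤}
Applying B1's transfer function to that IN value gives OUT[B1] (row B1 above).

Answer: {a: ⊤, b: ⊤, c: ⊤, d: +, e: ⊤, f: -}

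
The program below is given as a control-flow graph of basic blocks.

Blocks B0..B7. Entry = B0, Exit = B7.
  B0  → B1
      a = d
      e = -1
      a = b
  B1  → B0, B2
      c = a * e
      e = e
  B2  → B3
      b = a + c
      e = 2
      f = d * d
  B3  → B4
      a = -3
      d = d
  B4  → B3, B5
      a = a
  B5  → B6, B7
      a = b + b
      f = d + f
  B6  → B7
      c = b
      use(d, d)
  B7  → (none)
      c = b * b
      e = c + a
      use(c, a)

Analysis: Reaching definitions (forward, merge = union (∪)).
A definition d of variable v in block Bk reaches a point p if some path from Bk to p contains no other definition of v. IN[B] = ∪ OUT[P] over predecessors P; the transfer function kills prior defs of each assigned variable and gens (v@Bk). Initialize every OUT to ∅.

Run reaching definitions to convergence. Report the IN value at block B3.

Fixpoint table:
  B0: | IN={a@B0, c@B1, e@B1} | OUT={a@B0, c@B1, e@B0}
  B1: | IN={a@B0, c@B1, e@B0} | OUT={a@B0, c@B1, e@B1}
  B2: | IN={a@B0, c@B1, e@B1} | OUT={a@B0, b@B2, c@B1, e@B2, f@B2}
  B3: | IN={a@B0, a@B4, b@B2, c@B1, d@B3, e@B2, f@B2} | OUT={a@B3, b@B2, c@B1, d@B3, e@B2, f@B2}
  B4: | IN={a@B3, b@B2, c@B1, d@B3, e@B2, f@B2} | OUT={a@B4, b@B2, c@B1, d@B3, e@B2, f@B2}
  B5: | IN={a@B4, b@B2, c@B1, d@B3, e@B2, f@B2} | OUT={a@B5, b@B2, c@B1, d@B3, e@B2, f@B5}
  B6: | IN={a@B5, b@B2, c@B1, d@B3, e@B2, f@B5} | OUT={a@B5, b@B2, c@B6, d@B3, e@B2, f@B5}
  B7: | IN={a@B5, b@B2, c@B1, c@B6, d@B3, e@B2, f@B5} | OUT={a@B5, b@B2, c@B7, d@B3, e@B7, f@B5}

Merge at B3: IN[B3] = OUT[B2] ⊔ OUT[B4] = {a@B0, a@B4, b@B2, c@B1, d@B3, e@B2, f@B2}

Answer: {a@B0, a@B4, b@B2, c@B1, d@B3, e@B2, f@B2}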